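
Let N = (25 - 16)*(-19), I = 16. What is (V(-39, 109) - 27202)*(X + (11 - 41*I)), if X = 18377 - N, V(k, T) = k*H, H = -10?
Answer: -480015236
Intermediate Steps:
N = -171 (N = 9*(-19) = -171)
V(k, T) = -10*k (V(k, T) = k*(-10) = -10*k)
X = 18548 (X = 18377 - 1*(-171) = 18377 + 171 = 18548)
(V(-39, 109) - 27202)*(X + (11 - 41*I)) = (-10*(-39) - 27202)*(18548 + (11 - 41*16)) = (390 - 27202)*(18548 + (11 - 656)) = -26812*(18548 - 645) = -26812*17903 = -480015236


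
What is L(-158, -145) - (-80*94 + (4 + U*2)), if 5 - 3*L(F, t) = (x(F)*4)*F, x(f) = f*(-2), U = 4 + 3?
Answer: 222223/3 ≈ 74074.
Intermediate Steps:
U = 7
x(f) = -2*f
L(F, t) = 5/3 + 8*F²/3 (L(F, t) = 5/3 - -2*F*4*F/3 = 5/3 - (-8*F)*F/3 = 5/3 - (-8)*F²/3 = 5/3 + 8*F²/3)
L(-158, -145) - (-80*94 + (4 + U*2)) = (5/3 + (8/3)*(-158)²) - (-80*94 + (4 + 7*2)) = (5/3 + (8/3)*24964) - (-7520 + (4 + 14)) = (5/3 + 199712/3) - (-7520 + 18) = 199717/3 - 1*(-7502) = 199717/3 + 7502 = 222223/3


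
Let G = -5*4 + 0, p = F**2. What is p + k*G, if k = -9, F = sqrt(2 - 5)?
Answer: 177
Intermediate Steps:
F = I*sqrt(3) (F = sqrt(-3) = I*sqrt(3) ≈ 1.732*I)
p = -3 (p = (I*sqrt(3))**2 = -3)
G = -20 (G = -20 + 0 = -20)
p + k*G = -3 - 9*(-20) = -3 + 180 = 177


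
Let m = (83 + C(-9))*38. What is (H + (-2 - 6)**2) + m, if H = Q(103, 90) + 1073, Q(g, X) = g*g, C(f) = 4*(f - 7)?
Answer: 12468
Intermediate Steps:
C(f) = -28 + 4*f (C(f) = 4*(-7 + f) = -28 + 4*f)
Q(g, X) = g**2
m = 722 (m = (83 + (-28 + 4*(-9)))*38 = (83 + (-28 - 36))*38 = (83 - 64)*38 = 19*38 = 722)
H = 11682 (H = 103**2 + 1073 = 10609 + 1073 = 11682)
(H + (-2 - 6)**2) + m = (11682 + (-2 - 6)**2) + 722 = (11682 + (-8)**2) + 722 = (11682 + 64) + 722 = 11746 + 722 = 12468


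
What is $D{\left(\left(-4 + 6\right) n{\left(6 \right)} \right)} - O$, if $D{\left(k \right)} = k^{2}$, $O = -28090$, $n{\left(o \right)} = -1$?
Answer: $28094$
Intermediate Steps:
$D{\left(\left(-4 + 6\right) n{\left(6 \right)} \right)} - O = \left(\left(-4 + 6\right) \left(-1\right)\right)^{2} - -28090 = \left(2 \left(-1\right)\right)^{2} + 28090 = \left(-2\right)^{2} + 28090 = 4 + 28090 = 28094$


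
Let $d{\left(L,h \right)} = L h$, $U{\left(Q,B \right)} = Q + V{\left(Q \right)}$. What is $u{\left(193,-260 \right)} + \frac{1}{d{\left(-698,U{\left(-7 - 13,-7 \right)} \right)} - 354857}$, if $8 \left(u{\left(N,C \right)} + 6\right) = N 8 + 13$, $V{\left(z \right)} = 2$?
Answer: $\frac{516520129}{2738344} \approx 188.63$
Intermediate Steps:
$U{\left(Q,B \right)} = 2 + Q$ ($U{\left(Q,B \right)} = Q + 2 = 2 + Q$)
$u{\left(N,C \right)} = - \frac{35}{8} + N$ ($u{\left(N,C \right)} = -6 + \frac{N 8 + 13}{8} = -6 + \frac{8 N + 13}{8} = -6 + \frac{13 + 8 N}{8} = -6 + \left(\frac{13}{8} + N\right) = - \frac{35}{8} + N$)
$u{\left(193,-260 \right)} + \frac{1}{d{\left(-698,U{\left(-7 - 13,-7 \right)} \right)} - 354857} = \left(- \frac{35}{8} + 193\right) + \frac{1}{- 698 \left(2 - 20\right) - 354857} = \frac{1509}{8} + \frac{1}{- 698 \left(2 - 20\right) - 354857} = \frac{1509}{8} + \frac{1}{\left(-698\right) \left(-18\right) - 354857} = \frac{1509}{8} + \frac{1}{12564 - 354857} = \frac{1509}{8} + \frac{1}{-342293} = \frac{1509}{8} - \frac{1}{342293} = \frac{516520129}{2738344}$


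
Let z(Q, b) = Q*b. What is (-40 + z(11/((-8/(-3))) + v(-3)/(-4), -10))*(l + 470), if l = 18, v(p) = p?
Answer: -43310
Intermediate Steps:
(-40 + z(11/((-8/(-3))) + v(-3)/(-4), -10))*(l + 470) = (-40 + (11/((-8/(-3))) - 3/(-4))*(-10))*(18 + 470) = (-40 + (11/((-8*(-⅓))) - 3*(-¼))*(-10))*488 = (-40 + (11/(8/3) + ¾)*(-10))*488 = (-40 + (11*(3/8) + ¾)*(-10))*488 = (-40 + (33/8 + ¾)*(-10))*488 = (-40 + (39/8)*(-10))*488 = (-40 - 195/4)*488 = -355/4*488 = -43310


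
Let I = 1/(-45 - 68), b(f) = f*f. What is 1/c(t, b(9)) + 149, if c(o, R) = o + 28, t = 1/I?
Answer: 12664/85 ≈ 148.99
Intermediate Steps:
b(f) = f²
I = -1/113 (I = 1/(-113) = -1/113 ≈ -0.0088496)
t = -113 (t = 1/(-1/113) = -113)
c(o, R) = 28 + o
1/c(t, b(9)) + 149 = 1/(28 - 113) + 149 = 1/(-85) + 149 = -1/85 + 149 = 12664/85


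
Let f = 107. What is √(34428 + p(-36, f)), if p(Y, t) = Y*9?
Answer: 14*√174 ≈ 184.67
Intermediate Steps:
p(Y, t) = 9*Y
√(34428 + p(-36, f)) = √(34428 + 9*(-36)) = √(34428 - 324) = √34104 = 14*√174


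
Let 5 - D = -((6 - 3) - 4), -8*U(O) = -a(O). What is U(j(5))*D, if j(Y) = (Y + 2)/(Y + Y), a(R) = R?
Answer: 7/20 ≈ 0.35000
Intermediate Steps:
j(Y) = (2 + Y)/(2*Y) (j(Y) = (2 + Y)/((2*Y)) = (2 + Y)*(1/(2*Y)) = (2 + Y)/(2*Y))
U(O) = O/8 (U(O) = -(-1)*O/8 = O/8)
D = 4 (D = 5 - (-1)*((6 - 3) - 4) = 5 - (-1)*(3 - 4) = 5 - (-1)*(-1) = 5 - 1*1 = 5 - 1 = 4)
U(j(5))*D = (((½)*(2 + 5)/5)/8)*4 = (((½)*(⅕)*7)/8)*4 = ((⅛)*(7/10))*4 = (7/80)*4 = 7/20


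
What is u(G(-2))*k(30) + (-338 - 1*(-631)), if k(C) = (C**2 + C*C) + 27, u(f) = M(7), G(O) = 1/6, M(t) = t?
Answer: 13082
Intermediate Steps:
G(O) = 1/6
u(f) = 7
k(C) = 27 + 2*C**2 (k(C) = (C**2 + C**2) + 27 = 2*C**2 + 27 = 27 + 2*C**2)
u(G(-2))*k(30) + (-338 - 1*(-631)) = 7*(27 + 2*30**2) + (-338 - 1*(-631)) = 7*(27 + 2*900) + (-338 + 631) = 7*(27 + 1800) + 293 = 7*1827 + 293 = 12789 + 293 = 13082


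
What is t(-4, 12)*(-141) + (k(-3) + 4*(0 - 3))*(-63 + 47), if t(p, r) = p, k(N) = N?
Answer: 804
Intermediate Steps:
t(-4, 12)*(-141) + (k(-3) + 4*(0 - 3))*(-63 + 47) = -4*(-141) + (-3 + 4*(0 - 3))*(-63 + 47) = 564 + (-3 + 4*(-3))*(-16) = 564 + (-3 - 12)*(-16) = 564 - 15*(-16) = 564 + 240 = 804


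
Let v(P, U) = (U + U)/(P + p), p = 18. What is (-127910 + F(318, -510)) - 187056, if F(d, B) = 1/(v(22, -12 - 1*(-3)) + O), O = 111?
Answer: -696389806/2211 ≈ -3.1497e+5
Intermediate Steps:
v(P, U) = 2*U/(18 + P) (v(P, U) = (U + U)/(P + 18) = (2*U)/(18 + P) = 2*U/(18 + P))
F(d, B) = 20/2211 (F(d, B) = 1/(2*(-12 - 1*(-3))/(18 + 22) + 111) = 1/(2*(-12 + 3)/40 + 111) = 1/(2*(-9)*(1/40) + 111) = 1/(-9/20 + 111) = 1/(2211/20) = 20/2211)
(-127910 + F(318, -510)) - 187056 = (-127910 + 20/2211) - 187056 = -282808990/2211 - 187056 = -696389806/2211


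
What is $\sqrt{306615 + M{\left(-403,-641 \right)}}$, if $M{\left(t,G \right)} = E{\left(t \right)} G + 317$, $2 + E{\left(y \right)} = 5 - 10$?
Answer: $\sqrt{311419} \approx 558.05$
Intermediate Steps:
$E{\left(y \right)} = -7$ ($E{\left(y \right)} = -2 + \left(5 - 10\right) = -2 - 5 = -7$)
$M{\left(t,G \right)} = 317 - 7 G$ ($M{\left(t,G \right)} = - 7 G + 317 = 317 - 7 G$)
$\sqrt{306615 + M{\left(-403,-641 \right)}} = \sqrt{306615 + \left(317 - -4487\right)} = \sqrt{306615 + \left(317 + 4487\right)} = \sqrt{306615 + 4804} = \sqrt{311419}$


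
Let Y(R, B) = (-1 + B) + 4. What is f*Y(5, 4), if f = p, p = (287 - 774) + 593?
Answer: 742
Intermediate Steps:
p = 106 (p = -487 + 593 = 106)
f = 106
Y(R, B) = 3 + B
f*Y(5, 4) = 106*(3 + 4) = 106*7 = 742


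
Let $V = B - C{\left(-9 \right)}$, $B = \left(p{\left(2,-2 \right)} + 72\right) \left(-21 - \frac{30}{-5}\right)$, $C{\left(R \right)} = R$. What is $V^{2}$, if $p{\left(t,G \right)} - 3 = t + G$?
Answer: $1245456$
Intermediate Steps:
$p{\left(t,G \right)} = 3 + G + t$ ($p{\left(t,G \right)} = 3 + \left(t + G\right) = 3 + \left(G + t\right) = 3 + G + t$)
$B = -1125$ ($B = \left(\left(3 - 2 + 2\right) + 72\right) \left(-21 - \frac{30}{-5}\right) = \left(3 + 72\right) \left(-21 - -6\right) = 75 \left(-21 + 6\right) = 75 \left(-15\right) = -1125$)
$V = -1116$ ($V = -1125 - -9 = -1125 + 9 = -1116$)
$V^{2} = \left(-1116\right)^{2} = 1245456$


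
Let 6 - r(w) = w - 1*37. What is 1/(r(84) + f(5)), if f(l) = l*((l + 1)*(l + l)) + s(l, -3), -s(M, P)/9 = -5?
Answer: 1/304 ≈ 0.0032895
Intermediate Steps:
r(w) = 43 - w (r(w) = 6 - (w - 1*37) = 6 - (w - 37) = 6 - (-37 + w) = 6 + (37 - w) = 43 - w)
s(M, P) = 45 (s(M, P) = -9*(-5) = 45)
f(l) = 45 + 2*l²*(1 + l) (f(l) = l*((l + 1)*(l + l)) + 45 = l*((1 + l)*(2*l)) + 45 = l*(2*l*(1 + l)) + 45 = 2*l²*(1 + l) + 45 = 45 + 2*l²*(1 + l))
1/(r(84) + f(5)) = 1/((43 - 1*84) + (45 + 2*5² + 2*5³)) = 1/((43 - 84) + (45 + 2*25 + 2*125)) = 1/(-41 + (45 + 50 + 250)) = 1/(-41 + 345) = 1/304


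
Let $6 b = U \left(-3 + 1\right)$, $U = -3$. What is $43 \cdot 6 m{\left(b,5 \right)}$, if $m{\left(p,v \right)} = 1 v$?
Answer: $1290$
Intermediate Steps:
$b = 1$ ($b = \frac{\left(-3\right) \left(-3 + 1\right)}{6} = \frac{\left(-3\right) \left(-2\right)}{6} = \frac{1}{6} \cdot 6 = 1$)
$m{\left(p,v \right)} = v$
$43 \cdot 6 m{\left(b,5 \right)} = 43 \cdot 6 \cdot 5 = 258 \cdot 5 = 1290$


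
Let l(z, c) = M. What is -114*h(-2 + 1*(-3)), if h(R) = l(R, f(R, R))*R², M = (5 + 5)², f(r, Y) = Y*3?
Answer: -285000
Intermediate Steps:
f(r, Y) = 3*Y
M = 100 (M = 10² = 100)
l(z, c) = 100
h(R) = 100*R²
-114*h(-2 + 1*(-3)) = -11400*(-2 + 1*(-3))² = -11400*(-2 - 3)² = -11400*(-5)² = -11400*25 = -114*2500 = -285000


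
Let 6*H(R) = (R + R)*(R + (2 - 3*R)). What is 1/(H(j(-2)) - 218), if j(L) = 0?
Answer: -1/218 ≈ -0.0045872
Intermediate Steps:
H(R) = R*(2 - 2*R)/3 (H(R) = ((R + R)*(R + (2 - 3*R)))/6 = ((2*R)*(2 - 2*R))/6 = (2*R*(2 - 2*R))/6 = R*(2 - 2*R)/3)
1/(H(j(-2)) - 218) = 1/((⅔)*0*(1 - 1*0) - 218) = 1/((⅔)*0*(1 + 0) - 218) = 1/((⅔)*0*1 - 218) = 1/(0 - 218) = 1/(-218) = -1/218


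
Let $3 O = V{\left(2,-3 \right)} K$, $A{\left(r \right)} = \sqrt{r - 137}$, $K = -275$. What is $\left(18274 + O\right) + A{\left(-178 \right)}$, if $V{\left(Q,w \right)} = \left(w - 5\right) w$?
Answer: $16074 + 3 i \sqrt{35} \approx 16074.0 + 17.748 i$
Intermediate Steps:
$A{\left(r \right)} = \sqrt{-137 + r}$
$V{\left(Q,w \right)} = w \left(-5 + w\right)$ ($V{\left(Q,w \right)} = \left(-5 + w\right) w = w \left(-5 + w\right)$)
$O = -2200$ ($O = \frac{- 3 \left(-5 - 3\right) \left(-275\right)}{3} = \frac{\left(-3\right) \left(-8\right) \left(-275\right)}{3} = \frac{24 \left(-275\right)}{3} = \frac{1}{3} \left(-6600\right) = -2200$)
$\left(18274 + O\right) + A{\left(-178 \right)} = \left(18274 - 2200\right) + \sqrt{-137 - 178} = 16074 + \sqrt{-315} = 16074 + 3 i \sqrt{35}$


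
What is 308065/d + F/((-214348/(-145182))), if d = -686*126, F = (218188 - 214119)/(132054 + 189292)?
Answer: -661513006572476/186053145358059 ≈ -3.5555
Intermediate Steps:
F = 4069/321346 ≈ 0.012662
d = -86436
308065/d + F/((-214348/(-145182))) = 308065/(-86436) + 4069/(321346*((-214348/(-145182)))) = 308065*(-1/86436) + 4069/(321346*((-214348*(-1/145182)))) = -308065/86436 + 4069/(321346*(107174/72591)) = -308065/86436 + (4069/321346)*(72591/107174) = -308065/86436 + 295372779/34439936204 = -661513006572476/186053145358059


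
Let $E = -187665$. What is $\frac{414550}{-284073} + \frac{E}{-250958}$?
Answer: $- \frac{283374745}{398270346} \approx -0.71151$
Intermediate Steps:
$\frac{414550}{-284073} + \frac{E}{-250958} = \frac{414550}{-284073} - \frac{187665}{-250958} = 414550 \left(- \frac{1}{284073}\right) - - \frac{187665}{250958} = - \frac{414550}{284073} + \frac{187665}{250958} = - \frac{283374745}{398270346}$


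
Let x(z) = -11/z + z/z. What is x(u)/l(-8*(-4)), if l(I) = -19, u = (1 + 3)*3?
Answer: -1/228 ≈ -0.0043860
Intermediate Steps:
u = 12 (u = 4*3 = 12)
x(z) = 1 - 11/z (x(z) = -11/z + 1 = 1 - 11/z)
x(u)/l(-8*(-4)) = ((-11 + 12)/12)/(-19) = ((1/12)*1)*(-1/19) = (1/12)*(-1/19) = -1/228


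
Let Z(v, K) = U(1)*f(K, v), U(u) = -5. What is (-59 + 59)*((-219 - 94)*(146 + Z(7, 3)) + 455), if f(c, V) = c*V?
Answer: 0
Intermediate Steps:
f(c, V) = V*c
Z(v, K) = -5*K*v (Z(v, K) = -5*v*K = -5*K*v)
(-59 + 59)*((-219 - 94)*(146 + Z(7, 3)) + 455) = (-59 + 59)*((-219 - 94)*(146 - 5*3*7) + 455) = 0*(-313*(146 - 105) + 455) = 0*(-313*41 + 455) = 0*(-12833 + 455) = 0*(-12378) = 0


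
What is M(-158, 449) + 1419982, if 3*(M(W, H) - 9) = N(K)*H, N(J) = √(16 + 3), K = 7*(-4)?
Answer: 1419991 + 449*√19/3 ≈ 1.4206e+6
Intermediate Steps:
K = -28
N(J) = √19
M(W, H) = 9 + H*√19/3 (M(W, H) = 9 + (√19*H)/3 = 9 + (H*√19)/3 = 9 + H*√19/3)
M(-158, 449) + 1419982 = (9 + (⅓)*449*√19) + 1419982 = (9 + 449*√19/3) + 1419982 = 1419991 + 449*√19/3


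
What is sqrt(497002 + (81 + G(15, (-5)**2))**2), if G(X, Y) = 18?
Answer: sqrt(506803) ≈ 711.90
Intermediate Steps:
sqrt(497002 + (81 + G(15, (-5)**2))**2) = sqrt(497002 + (81 + 18)**2) = sqrt(497002 + 99**2) = sqrt(497002 + 9801) = sqrt(506803)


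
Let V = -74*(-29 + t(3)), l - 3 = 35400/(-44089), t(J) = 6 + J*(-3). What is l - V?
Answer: -104305885/44089 ≈ -2365.8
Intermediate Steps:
t(J) = 6 - 3*J
l = 96867/44089 (l = 3 + 35400/(-44089) = 3 + 35400*(-1/44089) = 3 - 35400/44089 = 96867/44089 ≈ 2.1971)
V = 2368 (V = -74*(-29 + (6 - 3*3)) = -74*(-29 + (6 - 9)) = -74*(-29 - 3) = -74*(-32) = 2368)
l - V = 96867/44089 - 1*2368 = 96867/44089 - 2368 = -104305885/44089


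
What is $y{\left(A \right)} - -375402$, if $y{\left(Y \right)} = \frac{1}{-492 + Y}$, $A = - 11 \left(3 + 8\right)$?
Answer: $\frac{230121425}{613} \approx 3.754 \cdot 10^{5}$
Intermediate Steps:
$A = -121$ ($A = \left(-11\right) 11 = -121$)
$y{\left(A \right)} - -375402 = \frac{1}{-492 - 121} - -375402 = \frac{1}{-613} + 375402 = - \frac{1}{613} + 375402 = \frac{230121425}{613}$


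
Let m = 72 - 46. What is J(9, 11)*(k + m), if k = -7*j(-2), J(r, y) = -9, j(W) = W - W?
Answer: -234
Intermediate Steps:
j(W) = 0
k = 0 (k = -7*0 = 0)
m = 26
J(9, 11)*(k + m) = -9*(0 + 26) = -9*26 = -234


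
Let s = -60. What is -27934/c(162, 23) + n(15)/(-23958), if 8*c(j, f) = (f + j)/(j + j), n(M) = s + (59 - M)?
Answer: -867338631032/2216115 ≈ -3.9138e+5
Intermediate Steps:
n(M) = -1 - M (n(M) = -60 + (59 - M) = -1 - M)
c(j, f) = (f + j)/(16*j) (c(j, f) = ((f + j)/(j + j))/8 = ((f + j)/((2*j)))/8 = ((f + j)*(1/(2*j)))/8 = ((f + j)/(2*j))/8 = (f + j)/(16*j))
-27934/c(162, 23) + n(15)/(-23958) = -27934*2592/(23 + 162) + (-1 - 1*15)/(-23958) = -27934/((1/16)*(1/162)*185) + (-1 - 15)*(-1/23958) = -27934/185/2592 - 16*(-1/23958) = -27934*2592/185 + 8/11979 = -72404928/185 + 8/11979 = -867338631032/2216115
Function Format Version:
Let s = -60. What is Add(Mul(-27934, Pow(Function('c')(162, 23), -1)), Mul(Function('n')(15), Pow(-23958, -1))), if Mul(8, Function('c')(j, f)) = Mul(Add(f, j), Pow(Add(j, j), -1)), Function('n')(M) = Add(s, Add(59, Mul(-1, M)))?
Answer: Rational(-867338631032, 2216115) ≈ -3.9138e+5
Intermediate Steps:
Function('n')(M) = Add(-1, Mul(-1, M)) (Function('n')(M) = Add(-60, Add(59, Mul(-1, M))) = Add(-1, Mul(-1, M)))
Function('c')(j, f) = Mul(Rational(1, 16), Pow(j, -1), Add(f, j)) (Function('c')(j, f) = Mul(Rational(1, 8), Mul(Add(f, j), Pow(Add(j, j), -1))) = Mul(Rational(1, 8), Mul(Add(f, j), Pow(Mul(2, j), -1))) = Mul(Rational(1, 8), Mul(Add(f, j), Mul(Rational(1, 2), Pow(j, -1)))) = Mul(Rational(1, 8), Mul(Rational(1, 2), Pow(j, -1), Add(f, j))) = Mul(Rational(1, 16), Pow(j, -1), Add(f, j)))
Add(Mul(-27934, Pow(Function('c')(162, 23), -1)), Mul(Function('n')(15), Pow(-23958, -1))) = Add(Mul(-27934, Pow(Mul(Rational(1, 16), Pow(162, -1), Add(23, 162)), -1)), Mul(Add(-1, Mul(-1, 15)), Pow(-23958, -1))) = Add(Mul(-27934, Pow(Mul(Rational(1, 16), Rational(1, 162), 185), -1)), Mul(Add(-1, -15), Rational(-1, 23958))) = Add(Mul(-27934, Pow(Rational(185, 2592), -1)), Mul(-16, Rational(-1, 23958))) = Add(Mul(-27934, Rational(2592, 185)), Rational(8, 11979)) = Add(Rational(-72404928, 185), Rational(8, 11979)) = Rational(-867338631032, 2216115)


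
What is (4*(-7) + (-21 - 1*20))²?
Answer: 4761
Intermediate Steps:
(4*(-7) + (-21 - 1*20))² = (-28 + (-21 - 20))² = (-28 - 41)² = (-69)² = 4761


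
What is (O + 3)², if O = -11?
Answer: 64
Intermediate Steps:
(O + 3)² = (-11 + 3)² = (-8)² = 64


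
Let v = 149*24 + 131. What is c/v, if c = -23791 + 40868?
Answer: 17077/3707 ≈ 4.6067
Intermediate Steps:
c = 17077
v = 3707 (v = 3576 + 131 = 3707)
c/v = 17077/3707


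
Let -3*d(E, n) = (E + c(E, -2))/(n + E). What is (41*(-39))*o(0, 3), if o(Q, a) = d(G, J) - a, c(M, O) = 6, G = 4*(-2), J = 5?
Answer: 15457/3 ≈ 5152.3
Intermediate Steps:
G = -8
d(E, n) = -(6 + E)/(3*(E + n)) (d(E, n) = -(E + 6)/(3*(n + E)) = -(6 + E)/(3*(E + n)))
o(Q, a) = -2/9 - a (o(Q, a) = (-2 - 1/3*(-8))/(-8 + 5) - a = (-2 + 8/3)/(-3) - a = -1/3*2/3 - a = -2/9 - a)
(41*(-39))*o(0, 3) = (41*(-39))*(-2/9 - 1*3) = -1599*(-2/9 - 3) = -1599*(-29/9) = 15457/3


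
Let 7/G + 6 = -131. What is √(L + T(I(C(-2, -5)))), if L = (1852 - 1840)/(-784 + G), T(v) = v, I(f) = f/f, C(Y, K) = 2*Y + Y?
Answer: √1262376885/35805 ≈ 0.99232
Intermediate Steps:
G = -7/137 (G = 7/(-6 - 131) = 7/(-137) = 7*(-1/137) = -7/137 ≈ -0.051095)
C(Y, K) = 3*Y
I(f) = 1
L = -548/35805 (L = (1852 - 1840)/(-784 - 7/137) = 12/(-107415/137) = 12*(-137/107415) = -548/35805 ≈ -0.015305)
√(L + T(I(C(-2, -5)))) = √(-548/35805 + 1) = √(35257/35805) = √1262376885/35805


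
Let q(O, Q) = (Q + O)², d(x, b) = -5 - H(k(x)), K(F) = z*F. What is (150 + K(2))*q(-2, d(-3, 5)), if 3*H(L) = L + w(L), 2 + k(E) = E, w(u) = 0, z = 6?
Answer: 4608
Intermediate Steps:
k(E) = -2 + E
H(L) = L/3 (H(L) = (L + 0)/3 = L/3)
K(F) = 6*F
d(x, b) = -13/3 - x/3 (d(x, b) = -5 - (-2 + x)/3 = -5 - (-⅔ + x/3) = -5 + (⅔ - x/3) = -13/3 - x/3)
q(O, Q) = (O + Q)²
(150 + K(2))*q(-2, d(-3, 5)) = (150 + 6*2)*(-2 + (-13/3 - ⅓*(-3)))² = (150 + 12)*(-2 + (-13/3 + 1))² = 162*(-2 - 10/3)² = 162*(-16/3)² = 162*(256/9) = 4608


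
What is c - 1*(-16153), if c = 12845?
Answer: 28998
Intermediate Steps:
c - 1*(-16153) = 12845 - 1*(-16153) = 12845 + 16153 = 28998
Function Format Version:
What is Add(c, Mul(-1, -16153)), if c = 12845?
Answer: 28998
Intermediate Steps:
Add(c, Mul(-1, -16153)) = Add(12845, Mul(-1, -16153)) = Add(12845, 16153) = 28998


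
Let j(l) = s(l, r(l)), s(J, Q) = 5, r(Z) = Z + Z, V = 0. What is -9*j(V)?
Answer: -45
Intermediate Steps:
r(Z) = 2*Z
j(l) = 5
-9*j(V) = -9*5 = -45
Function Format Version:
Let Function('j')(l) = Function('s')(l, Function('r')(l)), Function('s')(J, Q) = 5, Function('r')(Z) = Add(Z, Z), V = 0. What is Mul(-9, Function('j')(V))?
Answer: -45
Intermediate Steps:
Function('r')(Z) = Mul(2, Z)
Function('j')(l) = 5
Mul(-9, Function('j')(V)) = Mul(-9, 5) = -45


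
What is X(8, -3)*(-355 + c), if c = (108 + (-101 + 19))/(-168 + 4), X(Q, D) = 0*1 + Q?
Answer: -116492/41 ≈ -2841.3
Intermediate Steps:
X(Q, D) = Q (X(Q, D) = 0 + Q = Q)
c = -13/82 (c = (108 - 82)/(-164) = 26*(-1/164) = -13/82 ≈ -0.15854)
X(8, -3)*(-355 + c) = 8*(-355 - 13/82) = 8*(-29123/82) = -116492/41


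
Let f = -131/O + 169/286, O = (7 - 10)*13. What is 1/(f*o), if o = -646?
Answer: -429/1094647 ≈ -0.00039191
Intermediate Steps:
O = -39 (O = -3*13 = -39)
f = 3389/858 (f = -131/(-39) + 169/286 = -131*(-1/39) + 169*(1/286) = 131/39 + 13/22 = 3389/858 ≈ 3.9499)
1/(f*o) = 1/((3389/858)*(-646)) = 1/(-1094647/429) = -429/1094647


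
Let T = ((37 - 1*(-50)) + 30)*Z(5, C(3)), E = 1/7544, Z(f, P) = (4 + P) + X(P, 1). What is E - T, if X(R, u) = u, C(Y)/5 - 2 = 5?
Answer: -35305919/7544 ≈ -4680.0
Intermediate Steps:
C(Y) = 35 (C(Y) = 10 + 5*5 = 10 + 25 = 35)
Z(f, P) = 5 + P (Z(f, P) = (4 + P) + 1 = 5 + P)
E = 1/7544 ≈ 0.00013256
T = 4680 (T = ((37 - 1*(-50)) + 30)*(5 + 35) = ((37 + 50) + 30)*40 = (87 + 30)*40 = 117*40 = 4680)
E - T = 1/7544 - 1*4680 = 1/7544 - 4680 = -35305919/7544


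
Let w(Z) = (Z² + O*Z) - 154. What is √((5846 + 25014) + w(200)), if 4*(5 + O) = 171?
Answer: 4*√4891 ≈ 279.74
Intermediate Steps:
O = 151/4 (O = -5 + (¼)*171 = -5 + 171/4 = 151/4 ≈ 37.750)
w(Z) = -154 + Z² + 151*Z/4 (w(Z) = (Z² + 151*Z/4) - 154 = -154 + Z² + 151*Z/4)
√((5846 + 25014) + w(200)) = √((5846 + 25014) + (-154 + 200² + (151/4)*200)) = √(30860 + (-154 + 40000 + 7550)) = √(30860 + 47396) = √78256 = 4*√4891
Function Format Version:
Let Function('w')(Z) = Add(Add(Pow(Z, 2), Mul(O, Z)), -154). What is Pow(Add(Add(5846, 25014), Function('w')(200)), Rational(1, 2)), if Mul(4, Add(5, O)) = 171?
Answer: Mul(4, Pow(4891, Rational(1, 2))) ≈ 279.74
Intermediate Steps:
O = Rational(151, 4) (O = Add(-5, Mul(Rational(1, 4), 171)) = Add(-5, Rational(171, 4)) = Rational(151, 4) ≈ 37.750)
Function('w')(Z) = Add(-154, Pow(Z, 2), Mul(Rational(151, 4), Z)) (Function('w')(Z) = Add(Add(Pow(Z, 2), Mul(Rational(151, 4), Z)), -154) = Add(-154, Pow(Z, 2), Mul(Rational(151, 4), Z)))
Pow(Add(Add(5846, 25014), Function('w')(200)), Rational(1, 2)) = Pow(Add(Add(5846, 25014), Add(-154, Pow(200, 2), Mul(Rational(151, 4), 200))), Rational(1, 2)) = Pow(Add(30860, Add(-154, 40000, 7550)), Rational(1, 2)) = Pow(Add(30860, 47396), Rational(1, 2)) = Pow(78256, Rational(1, 2)) = Mul(4, Pow(4891, Rational(1, 2)))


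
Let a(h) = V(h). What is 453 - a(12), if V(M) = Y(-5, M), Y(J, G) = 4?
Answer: 449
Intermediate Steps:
V(M) = 4
a(h) = 4
453 - a(12) = 453 - 1*4 = 453 - 4 = 449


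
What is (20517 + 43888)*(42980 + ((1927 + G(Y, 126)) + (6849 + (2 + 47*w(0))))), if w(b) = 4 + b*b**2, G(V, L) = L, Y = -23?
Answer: 3353697160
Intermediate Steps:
w(b) = 4 + b**3
(20517 + 43888)*(42980 + ((1927 + G(Y, 126)) + (6849 + (2 + 47*w(0))))) = (20517 + 43888)*(42980 + ((1927 + 126) + (6849 + (2 + 47*(4 + 0**3))))) = 64405*(42980 + (2053 + (6849 + (2 + 47*(4 + 0))))) = 64405*(42980 + (2053 + (6849 + (2 + 47*4)))) = 64405*(42980 + (2053 + (6849 + (2 + 188)))) = 64405*(42980 + (2053 + (6849 + 190))) = 64405*(42980 + (2053 + 7039)) = 64405*(42980 + 9092) = 64405*52072 = 3353697160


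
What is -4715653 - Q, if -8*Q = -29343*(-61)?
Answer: -35935301/8 ≈ -4.4919e+6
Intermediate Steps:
Q = -1789923/8 (Q = -(-29343)*(-61)/8 = -⅛*1789923 = -1789923/8 ≈ -2.2374e+5)
-4715653 - Q = -4715653 - 1*(-1789923/8) = -4715653 + 1789923/8 = -35935301/8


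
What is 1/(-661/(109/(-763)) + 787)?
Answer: 1/5414 ≈ 0.00018471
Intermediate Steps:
1/(-661/(109/(-763)) + 787) = 1/(-661/(109*(-1/763)) + 787) = 1/(-661/(-⅐) + 787) = 1/(-661*(-7) + 787) = 1/(4627 + 787) = 1/5414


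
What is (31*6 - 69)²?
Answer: 13689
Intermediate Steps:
(31*6 - 69)² = (186 - 69)² = 117² = 13689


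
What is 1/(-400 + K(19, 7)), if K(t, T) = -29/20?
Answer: -20/8029 ≈ -0.0024910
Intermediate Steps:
K(t, T) = -29/20 (K(t, T) = -29*1/20 = -29/20)
1/(-400 + K(19, 7)) = 1/(-400 - 29/20) = 1/(-8029/20) = -20/8029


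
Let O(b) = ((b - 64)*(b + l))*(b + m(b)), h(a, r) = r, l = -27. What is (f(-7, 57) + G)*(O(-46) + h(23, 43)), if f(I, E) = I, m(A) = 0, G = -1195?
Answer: 443943074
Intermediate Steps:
O(b) = b*(-64 + b)*(-27 + b) (O(b) = ((b - 64)*(b - 27))*(b + 0) = ((-64 + b)*(-27 + b))*b = b*(-64 + b)*(-27 + b))
(f(-7, 57) + G)*(O(-46) + h(23, 43)) = (-7 - 1195)*(-46*(1728 + (-46)**2 - 91*(-46)) + 43) = -1202*(-46*(1728 + 2116 + 4186) + 43) = -1202*(-46*8030 + 43) = -1202*(-369380 + 43) = -1202*(-369337) = 443943074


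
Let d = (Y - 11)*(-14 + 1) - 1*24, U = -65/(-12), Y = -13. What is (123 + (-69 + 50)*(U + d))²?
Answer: 4280168929/144 ≈ 2.9723e+7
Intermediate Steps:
U = 65/12 (U = -65*(-1/12) = 65/12 ≈ 5.4167)
d = 288 (d = (-13 - 11)*(-14 + 1) - 1*24 = -24*(-13) - 24 = 312 - 24 = 288)
(123 + (-69 + 50)*(U + d))² = (123 + (-69 + 50)*(65/12 + 288))² = (123 - 19*3521/12)² = (123 - 66899/12)² = (-65423/12)² = 4280168929/144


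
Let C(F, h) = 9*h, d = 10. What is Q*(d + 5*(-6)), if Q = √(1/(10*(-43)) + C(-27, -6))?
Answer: -2*I*√9985030/43 ≈ -146.97*I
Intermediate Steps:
Q = I*√9985030/430 (Q = √(1/(10*(-43)) + 9*(-6)) = √(1/(-430) - 54) = √(-1/430 - 54) = √(-23221/430) = I*√9985030/430 ≈ 7.3486*I)
Q*(d + 5*(-6)) = (I*√9985030/430)*(10 + 5*(-6)) = (I*√9985030/430)*(10 - 30) = (I*√9985030/430)*(-20) = -2*I*√9985030/43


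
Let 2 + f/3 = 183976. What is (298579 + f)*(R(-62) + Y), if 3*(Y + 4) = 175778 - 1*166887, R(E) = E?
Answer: 7393405193/3 ≈ 2.4645e+9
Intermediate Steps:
f = 551922 (f = -6 + 3*183976 = -6 + 551928 = 551922)
Y = 8879/3 (Y = -4 + (175778 - 1*166887)/3 = -4 + (175778 - 166887)/3 = -4 + (⅓)*8891 = -4 + 8891/3 = 8879/3 ≈ 2959.7)
(298579 + f)*(R(-62) + Y) = (298579 + 551922)*(-62 + 8879/3) = 850501*(8693/3) = 7393405193/3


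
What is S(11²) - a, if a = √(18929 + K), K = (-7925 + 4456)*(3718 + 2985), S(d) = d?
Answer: 121 - I*√23233778 ≈ 121.0 - 4820.1*I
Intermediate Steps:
K = -23252707 (K = -3469*6703 = -23252707)
a = I*√23233778 (a = √(18929 - 23252707) = √(-23233778) = I*√23233778 ≈ 4820.1*I)
S(11²) - a = 11² - I*√23233778 = 121 - I*√23233778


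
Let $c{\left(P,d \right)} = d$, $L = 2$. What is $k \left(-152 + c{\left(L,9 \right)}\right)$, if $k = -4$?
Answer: $572$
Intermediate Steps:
$k \left(-152 + c{\left(L,9 \right)}\right) = - 4 \left(-152 + 9\right) = \left(-4\right) \left(-143\right) = 572$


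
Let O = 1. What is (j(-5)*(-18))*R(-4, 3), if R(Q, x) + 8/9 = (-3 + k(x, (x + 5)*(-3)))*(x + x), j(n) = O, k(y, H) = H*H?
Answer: -61868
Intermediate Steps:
k(y, H) = H²
j(n) = 1
R(Q, x) = -8/9 + 2*x*(-3 + (-15 - 3*x)²) (R(Q, x) = -8/9 + (-3 + ((x + 5)*(-3))²)*(x + x) = -8/9 + (-3 + ((5 + x)*(-3))²)*(2*x) = -8/9 + (-3 + (-15 - 3*x)²)*(2*x) = -8/9 + 2*x*(-3 + (-15 - 3*x)²))
(j(-5)*(-18))*R(-4, 3) = (1*(-18))*(-8/9 - 6*3 + 18*3*(5 + 3)²) = -18*(-8/9 - 18 + 18*3*8²) = -18*(-8/9 - 18 + 18*3*64) = -18*(-8/9 - 18 + 3456) = -18*30934/9 = -61868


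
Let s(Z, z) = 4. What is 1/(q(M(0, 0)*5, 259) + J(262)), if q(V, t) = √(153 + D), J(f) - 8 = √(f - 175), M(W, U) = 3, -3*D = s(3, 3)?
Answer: 3/(24 + √1365 + 3*√87) ≈ 0.033735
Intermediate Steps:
D = -4/3 (D = -⅓*4 = -4/3 ≈ -1.3333)
J(f) = 8 + √(-175 + f) (J(f) = 8 + √(f - 175) = 8 + √(-175 + f))
q(V, t) = √1365/3 (q(V, t) = √(153 - 4/3) = √(455/3) = √1365/3)
1/(q(M(0, 0)*5, 259) + J(262)) = 1/(√1365/3 + (8 + √(-175 + 262))) = 1/(√1365/3 + (8 + √87)) = 1/(8 + √87 + √1365/3)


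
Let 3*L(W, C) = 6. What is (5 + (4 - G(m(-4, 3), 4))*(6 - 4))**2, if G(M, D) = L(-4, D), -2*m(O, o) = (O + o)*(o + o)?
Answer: 81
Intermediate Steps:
m(O, o) = -o*(O + o) (m(O, o) = -(O + o)*(o + o)/2 = -(O + o)*2*o/2 = -o*(O + o))
L(W, C) = 2 (L(W, C) = (1/3)*6 = 2)
G(M, D) = 2
(5 + (4 - G(m(-4, 3), 4))*(6 - 4))**2 = (5 + (4 - 1*2)*(6 - 4))**2 = (5 + (4 - 2)*2)**2 = (5 + 2*2)**2 = (5 + 4)**2 = 9**2 = 81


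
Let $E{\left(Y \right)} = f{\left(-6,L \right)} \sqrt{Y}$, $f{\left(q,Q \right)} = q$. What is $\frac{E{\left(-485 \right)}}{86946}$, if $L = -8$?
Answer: $- \frac{i \sqrt{485}}{14491} \approx - 0.0015198 i$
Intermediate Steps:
$E{\left(Y \right)} = - 6 \sqrt{Y}$
$\frac{E{\left(-485 \right)}}{86946} = \frac{\left(-6\right) \sqrt{-485}}{86946} = - 6 i \sqrt{485} \cdot \frac{1}{86946} = - \frac{i \sqrt{485}}{14491}$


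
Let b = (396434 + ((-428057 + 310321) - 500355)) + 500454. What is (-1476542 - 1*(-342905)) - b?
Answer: -1412434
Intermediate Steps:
b = 278797 (b = (396434 + (-117736 - 500355)) + 500454 = (396434 - 618091) + 500454 = -221657 + 500454 = 278797)
(-1476542 - 1*(-342905)) - b = (-1476542 - 1*(-342905)) - 1*278797 = (-1476542 + 342905) - 278797 = -1133637 - 278797 = -1412434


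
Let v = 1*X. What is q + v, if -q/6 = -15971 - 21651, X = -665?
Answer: 225067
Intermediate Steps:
v = -665 (v = 1*(-665) = -665)
q = 225732 (q = -6*(-15971 - 21651) = -6*(-37622) = 225732)
q + v = 225732 - 665 = 225067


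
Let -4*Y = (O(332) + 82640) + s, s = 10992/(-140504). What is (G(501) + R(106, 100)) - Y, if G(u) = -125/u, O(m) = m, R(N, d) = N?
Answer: 366898594037/17598126 ≈ 20849.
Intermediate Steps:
s = -1374/17563 (s = 10992*(-1/140504) = -1374/17563 ≈ -0.078233)
Y = -728617931/35126 (Y = -((332 + 82640) - 1374/17563)/4 = -(82972 - 1374/17563)/4 = -1/4*1457235862/17563 = -728617931/35126 ≈ -20743.)
(G(501) + R(106, 100)) - Y = (-125/501 + 106) - 1*(-728617931/35126) = (-125*1/501 + 106) + 728617931/35126 = (-125/501 + 106) + 728617931/35126 = 52981/501 + 728617931/35126 = 366898594037/17598126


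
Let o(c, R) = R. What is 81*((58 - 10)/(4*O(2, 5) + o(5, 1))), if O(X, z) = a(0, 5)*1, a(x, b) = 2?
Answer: 432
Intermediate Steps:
O(X, z) = 2 (O(X, z) = 2*1 = 2)
81*((58 - 10)/(4*O(2, 5) + o(5, 1))) = 81*((58 - 10)/(4*2 + 1)) = 81*(48/(8 + 1)) = 81*(48/9) = 81*(48*(⅑)) = 81*(16/3) = 432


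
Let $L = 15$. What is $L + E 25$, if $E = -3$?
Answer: $-60$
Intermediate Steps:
$L + E 25 = 15 - 75 = -60$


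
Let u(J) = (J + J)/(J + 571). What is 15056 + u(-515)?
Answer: 421053/28 ≈ 15038.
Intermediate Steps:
u(J) = 2*J/(571 + J) (u(J) = (2*J)/(571 + J) = 2*J/(571 + J))
15056 + u(-515) = 15056 + 2*(-515)/(571 - 515) = 15056 + 2*(-515)/56 = 15056 + 2*(-515)*(1/56) = 15056 - 515/28 = 421053/28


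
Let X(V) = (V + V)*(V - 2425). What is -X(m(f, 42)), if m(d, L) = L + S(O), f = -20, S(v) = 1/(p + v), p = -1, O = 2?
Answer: 204852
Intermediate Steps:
S(v) = 1/(-1 + v)
m(d, L) = 1 + L (m(d, L) = L + 1/(-1 + 2) = L + 1/1 = L + 1 = 1 + L)
X(V) = 2*V*(-2425 + V) (X(V) = (2*V)*(-2425 + V) = 2*V*(-2425 + V))
-X(m(f, 42)) = -2*(1 + 42)*(-2425 + (1 + 42)) = -2*43*(-2425 + 43) = -2*43*(-2382) = -1*(-204852) = 204852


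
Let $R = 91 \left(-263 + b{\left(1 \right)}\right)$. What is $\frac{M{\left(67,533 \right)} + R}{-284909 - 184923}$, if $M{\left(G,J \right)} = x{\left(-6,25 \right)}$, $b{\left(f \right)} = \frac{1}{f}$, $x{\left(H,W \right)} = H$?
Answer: $\frac{271}{5339} \approx 0.050759$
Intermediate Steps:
$M{\left(G,J \right)} = -6$
$R = -23842$ ($R = 91 \left(-263 + 1^{-1}\right) = 91 \left(-263 + 1\right) = 91 \left(-262\right) = -23842$)
$\frac{M{\left(67,533 \right)} + R}{-284909 - 184923} = \frac{-6 - 23842}{-284909 - 184923} = - \frac{23848}{-469832} = \left(-23848\right) \left(- \frac{1}{469832}\right) = \frac{271}{5339}$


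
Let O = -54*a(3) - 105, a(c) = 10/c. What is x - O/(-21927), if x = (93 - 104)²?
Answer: 884294/7309 ≈ 120.99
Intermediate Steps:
O = -285 (O = -540/3 - 105 = -54*10/3 - 105 = -180 - 105 = -285)
x = 121 (x = (-11)² = 121)
x - O/(-21927) = 121 - (-285)/(-21927) = 121 - (-285)*(-1)/21927 = 121 - 1*95/7309 = 121 - 95/7309 = 884294/7309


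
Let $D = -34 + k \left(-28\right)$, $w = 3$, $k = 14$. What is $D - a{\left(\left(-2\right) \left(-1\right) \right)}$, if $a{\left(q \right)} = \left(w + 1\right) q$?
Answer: $-434$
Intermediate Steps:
$a{\left(q \right)} = 4 q$ ($a{\left(q \right)} = \left(3 + 1\right) q = 4 q$)
$D = -426$ ($D = -34 + 14 \left(-28\right) = -34 - 392 = -426$)
$D - a{\left(\left(-2\right) \left(-1\right) \right)} = -426 - 4 \left(\left(-2\right) \left(-1\right)\right) = -426 - 4 \cdot 2 = -426 - 8 = -434$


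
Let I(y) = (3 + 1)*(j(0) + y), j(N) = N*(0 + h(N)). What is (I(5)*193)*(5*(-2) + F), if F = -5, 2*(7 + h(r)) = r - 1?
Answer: -57900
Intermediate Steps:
h(r) = -15/2 + r/2 (h(r) = -7 + (r - 1)/2 = -7 + (-1 + r)/2 = -7 + (-1/2 + r/2) = -15/2 + r/2)
j(N) = N*(-15/2 + N/2) (j(N) = N*(0 + (-15/2 + N/2)) = N*(-15/2 + N/2))
I(y) = 4*y (I(y) = (3 + 1)*((1/2)*0*(-15 + 0) + y) = 4*((1/2)*0*(-15) + y) = 4*(0 + y) = 4*y)
(I(5)*193)*(5*(-2) + F) = ((4*5)*193)*(5*(-2) - 5) = (20*193)*(-10 - 5) = 3860*(-15) = -57900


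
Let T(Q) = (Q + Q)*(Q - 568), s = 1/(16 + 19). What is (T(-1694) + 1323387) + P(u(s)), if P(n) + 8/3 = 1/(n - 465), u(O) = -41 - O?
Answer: 477508413926/53133 ≈ 8.9870e+6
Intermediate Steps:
s = 1/35 ≈ 0.028571
P(n) = -8/3 + 1/(-465 + n) (P(n) = -8/3 + 1/(n - 465) = -8/3 + 1/(-465 + n))
T(Q) = 2*Q*(-568 + Q) (T(Q) = (2*Q)*(-568 + Q) = 2*Q*(-568 + Q))
(T(-1694) + 1323387) + P(u(s)) = (2*(-1694)*(-568 - 1694) + 1323387) + (3723 - 8*(-41 - 1*1/35))/(3*(-465 + (-41 - 1*1/35))) = (2*(-1694)*(-2262) + 1323387) + (3723 - 8*(-41 - 1/35))/(3*(-465 + (-41 - 1/35))) = (7663656 + 1323387) + (3723 - 8*(-1436/35))/(3*(-465 - 1436/35)) = 8987043 + (3723 + 11488/35)/(3*(-17711/35)) = 8987043 + (⅓)*(-35/17711)*(141793/35) = 8987043 - 141793/53133 = 477508413926/53133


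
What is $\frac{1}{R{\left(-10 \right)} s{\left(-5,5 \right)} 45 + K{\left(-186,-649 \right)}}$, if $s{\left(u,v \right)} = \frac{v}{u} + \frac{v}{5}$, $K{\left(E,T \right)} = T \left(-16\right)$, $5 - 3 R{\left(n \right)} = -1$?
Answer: $\frac{1}{10384} \approx 9.6302 \cdot 10^{-5}$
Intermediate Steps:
$R{\left(n \right)} = 2$ ($R{\left(n \right)} = \frac{5}{3} - - \frac{1}{3} = \frac{5}{3} + \frac{1}{3} = 2$)
$K{\left(E,T \right)} = - 16 T$
$s{\left(u,v \right)} = \frac{v}{5} + \frac{v}{u}$ ($s{\left(u,v \right)} = \frac{v}{u} + v \frac{1}{5} = \frac{v}{u} + \frac{v}{5} = \frac{v}{5} + \frac{v}{u}$)
$\frac{1}{R{\left(-10 \right)} s{\left(-5,5 \right)} 45 + K{\left(-186,-649 \right)}} = \frac{1}{2 \left(\frac{1}{5} \cdot 5 + \frac{5}{-5}\right) 45 - -10384} = \frac{1}{2 \left(1 + 5 \left(- \frac{1}{5}\right)\right) 45 + 10384} = \frac{1}{2 \left(1 - 1\right) 45 + 10384} = \frac{1}{2 \cdot 0 \cdot 45 + 10384} = \frac{1}{0 \cdot 45 + 10384} = \frac{1}{0 + 10384} = \frac{1}{10384}$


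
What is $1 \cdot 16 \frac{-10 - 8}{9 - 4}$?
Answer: $- \frac{288}{5} \approx -57.6$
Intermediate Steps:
$1 \cdot 16 \frac{-10 - 8}{9 - 4} = 16 \left(- \frac{18}{5}\right) = - \frac{288}{5}$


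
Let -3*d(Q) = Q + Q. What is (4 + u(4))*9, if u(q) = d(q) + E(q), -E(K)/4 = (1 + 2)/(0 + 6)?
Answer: -6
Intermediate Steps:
E(K) = -2 (E(K) = -4*(1 + 2)/(0 + 6) = -12/6 = -4*½ = -2)
d(Q) = -2*Q/3 (d(Q) = -(Q + Q)/3 = -2*Q/3)
u(q) = -2 - 2*q/3 (u(q) = -2*q/3 - 2 = -2 - 2*q/3)
(4 + u(4))*9 = (4 + (-2 - ⅔*4))*9 = (4 + (-2 - 8/3))*9 = (4 - 14/3)*9 = -⅔*9 = -6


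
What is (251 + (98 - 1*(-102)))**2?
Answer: 203401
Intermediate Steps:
(251 + (98 - 1*(-102)))**2 = (251 + (98 + 102))**2 = (251 + 200)**2 = 451**2 = 203401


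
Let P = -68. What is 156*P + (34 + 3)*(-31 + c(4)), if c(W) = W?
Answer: -11607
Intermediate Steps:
156*P + (34 + 3)*(-31 + c(4)) = 156*(-68) + (34 + 3)*(-31 + 4) = -10608 + 37*(-27) = -10608 - 999 = -11607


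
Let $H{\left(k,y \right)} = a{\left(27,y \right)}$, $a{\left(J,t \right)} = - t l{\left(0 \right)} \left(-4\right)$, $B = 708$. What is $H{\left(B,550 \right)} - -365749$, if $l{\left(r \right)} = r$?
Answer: $365749$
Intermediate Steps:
$a{\left(J,t \right)} = 0$ ($a{\left(J,t \right)} = - t 0 \left(-4\right) = 0 \left(-4\right) = 0$)
$H{\left(k,y \right)} = 0$
$H{\left(B,550 \right)} - -365749 = 0 - -365749 = 0 + 365749 = 365749$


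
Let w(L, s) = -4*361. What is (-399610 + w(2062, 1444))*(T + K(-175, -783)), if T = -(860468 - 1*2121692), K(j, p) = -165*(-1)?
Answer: -505885104006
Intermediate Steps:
K(j, p) = 165
w(L, s) = -1444
T = 1261224 (T = -(860468 - 2121692) = -1*(-1261224) = 1261224)
(-399610 + w(2062, 1444))*(T + K(-175, -783)) = (-399610 - 1444)*(1261224 + 165) = -401054*1261389 = -505885104006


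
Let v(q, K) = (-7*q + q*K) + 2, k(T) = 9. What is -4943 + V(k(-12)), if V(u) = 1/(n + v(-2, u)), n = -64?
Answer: -326239/66 ≈ -4943.0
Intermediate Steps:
v(q, K) = 2 - 7*q + K*q (v(q, K) = (-7*q + K*q) + 2 = 2 - 7*q + K*q)
V(u) = 1/(-48 - 2*u) (V(u) = 1/(-64 + (2 - 7*(-2) + u*(-2))) = 1/(-64 + (2 + 14 - 2*u)) = 1/(-64 + (16 - 2*u)) = 1/(-48 - 2*u))
-4943 + V(k(-12)) = -4943 + 1/(2*(-24 - 1*9)) = -4943 + 1/(2*(-24 - 9)) = -4943 + (1/2)/(-33) = -4943 + (1/2)*(-1/33) = -4943 - 1/66 = -326239/66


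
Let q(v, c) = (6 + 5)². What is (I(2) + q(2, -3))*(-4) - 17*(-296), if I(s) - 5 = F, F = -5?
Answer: 4548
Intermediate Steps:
I(s) = 0 (I(s) = 5 - 5 = 0)
q(v, c) = 121 (q(v, c) = 11² = 121)
(I(2) + q(2, -3))*(-4) - 17*(-296) = (0 + 121)*(-4) - 17*(-296) = 121*(-4) + 5032 = -484 + 5032 = 4548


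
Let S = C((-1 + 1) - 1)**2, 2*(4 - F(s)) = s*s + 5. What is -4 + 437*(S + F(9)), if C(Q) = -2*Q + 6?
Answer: 10921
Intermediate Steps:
F(s) = 3/2 - s**2/2 (F(s) = 4 - (s*s + 5)/2 = 4 - (s**2 + 5)/2 = 4 - (5 + s**2)/2 = 4 + (-5/2 - s**2/2) = 3/2 - s**2/2)
C(Q) = 6 - 2*Q
S = 64 (S = (6 - 2*((-1 + 1) - 1))**2 = (6 - 2*(0 - 1))**2 = (6 - 2*(-1))**2 = (6 + 2)**2 = 8**2 = 64)
-4 + 437*(S + F(9)) = -4 + 437*(64 + (3/2 - 1/2*9**2)) = -4 + 437*(64 + (3/2 - 1/2*81)) = -4 + 437*(64 + (3/2 - 81/2)) = -4 + 437*(64 - 39) = -4 + 437*25 = -4 + 10925 = 10921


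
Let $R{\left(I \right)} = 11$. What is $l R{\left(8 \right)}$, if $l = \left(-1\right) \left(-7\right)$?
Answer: $77$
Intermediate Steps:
$l = 7$
$l R{\left(8 \right)} = 7 \cdot 11 = 77$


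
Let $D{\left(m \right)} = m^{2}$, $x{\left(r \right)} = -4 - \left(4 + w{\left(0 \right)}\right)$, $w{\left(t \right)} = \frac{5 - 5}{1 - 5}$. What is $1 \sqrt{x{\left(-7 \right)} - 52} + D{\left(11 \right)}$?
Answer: $121 + 2 i \sqrt{15} \approx 121.0 + 7.746 i$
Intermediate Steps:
$w{\left(t \right)} = 0$ ($w{\left(t \right)} = \frac{0}{-4} = 0 \left(- \frac{1}{4}\right) = 0$)
$x{\left(r \right)} = -8$ ($x{\left(r \right)} = -4 - 4 = -8$)
$1 \sqrt{x{\left(-7 \right)} - 52} + D{\left(11 \right)} = 1 \sqrt{-8 - 52} + 11^{2} = 1 \sqrt{-60} + 121 = 1 \cdot 2 i \sqrt{15} + 121 = 2 i \sqrt{15} + 121 = 121 + 2 i \sqrt{15}$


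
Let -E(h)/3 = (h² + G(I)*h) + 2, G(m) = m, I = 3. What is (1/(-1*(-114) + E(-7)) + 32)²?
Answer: 591361/576 ≈ 1026.7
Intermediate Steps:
E(h) = -6 - 9*h - 3*h² (E(h) = -3*((h² + 3*h) + 2) = -3*(2 + h² + 3*h) = -6 - 9*h - 3*h²)
(1/(-1*(-114) + E(-7)) + 32)² = (1/(-1*(-114) + (-6 - 9*(-7) - 3*(-7)²)) + 32)² = (1/(114 + (-6 + 63 - 3*49)) + 32)² = (1/(114 + (-6 + 63 - 147)) + 32)² = (1/(114 - 90) + 32)² = (1/24 + 32)² = (769/24)² = 591361/576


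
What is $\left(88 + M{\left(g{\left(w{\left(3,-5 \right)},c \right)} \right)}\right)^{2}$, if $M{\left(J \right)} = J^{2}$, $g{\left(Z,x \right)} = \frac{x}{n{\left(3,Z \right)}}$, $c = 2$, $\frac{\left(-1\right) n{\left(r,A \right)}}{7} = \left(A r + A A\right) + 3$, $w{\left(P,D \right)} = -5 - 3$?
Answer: $\frac{63567006843664}{8208541201} \approx 7744.0$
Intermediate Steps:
$w{\left(P,D \right)} = -8$
$n{\left(r,A \right)} = -21 - 7 A^{2} - 7 A r$ ($n{\left(r,A \right)} = - 7 \left(\left(A r + A A\right) + 3\right) = - 7 \left(\left(A r + A^{2}\right) + 3\right) = - 7 \left(\left(A^{2} + A r\right) + 3\right) = - 7 \left(3 + A^{2} + A r\right) = -21 - 7 A^{2} - 7 A r$)
$g{\left(Z,x \right)} = \frac{x}{-21 - 21 Z - 7 Z^{2}}$ ($g{\left(Z,x \right)} = \frac{x}{-21 - 7 Z^{2} - 7 Z 3} = \frac{x}{-21 - 7 Z^{2} - 21 Z} = \frac{x}{-21 - 21 Z - 7 Z^{2}}$)
$\left(88 + M{\left(g{\left(w{\left(3,-5 \right)},c \right)} \right)}\right)^{2} = \left(88 + \left(\left(-1\right) 2 \frac{1}{21 + 7 \left(-8\right)^{2} + 21 \left(-8\right)}\right)^{2}\right)^{2} = \left(88 + \left(\left(-1\right) 2 \frac{1}{21 + 7 \cdot 64 - 168}\right)^{2}\right)^{2} = \left(88 + \left(\left(-1\right) 2 \frac{1}{21 + 448 - 168}\right)^{2}\right)^{2} = \left(88 + \left(\left(-1\right) 2 \cdot \frac{1}{301}\right)^{2}\right)^{2} = \left(88 + \left(- \frac{2}{301}\right)^{2}\right)^{2} = \left(88 + \frac{4}{90601}\right)^{2} = \left(\frac{7972892}{90601}\right)^{2} = \frac{63567006843664}{8208541201}$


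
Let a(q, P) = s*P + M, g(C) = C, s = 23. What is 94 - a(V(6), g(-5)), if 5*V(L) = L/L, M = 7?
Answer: 202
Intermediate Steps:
V(L) = 1/5 (V(L) = (L/L)/5 = (1/5)*1 = 1/5)
a(q, P) = 7 + 23*P (a(q, P) = 23*P + 7 = 7 + 23*P)
94 - a(V(6), g(-5)) = 94 - (7 + 23*(-5)) = 94 - (7 - 115) = 94 - 1*(-108) = 94 + 108 = 202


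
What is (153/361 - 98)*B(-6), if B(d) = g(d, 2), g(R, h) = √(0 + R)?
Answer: -35225*I*√6/361 ≈ -239.01*I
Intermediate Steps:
g(R, h) = √R
B(d) = √d
(153/361 - 98)*B(-6) = (153/361 - 98)*√(-6) = (153*(1/361) - 98)*(I*√6) = (153/361 - 98)*(I*√6) = -35225*I*√6/361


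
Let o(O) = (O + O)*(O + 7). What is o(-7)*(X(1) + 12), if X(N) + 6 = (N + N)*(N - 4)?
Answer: 0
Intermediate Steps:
o(O) = 2*O*(7 + O) (o(O) = (2*O)*(7 + O) = 2*O*(7 + O))
X(N) = -6 + 2*N*(-4 + N) (X(N) = -6 + (N + N)*(N - 4) = -6 + (2*N)*(-4 + N) = -6 + 2*N*(-4 + N))
o(-7)*(X(1) + 12) = (2*(-7)*(7 - 7))*((-6 - 8*1 + 2*1**2) + 12) = (2*(-7)*0)*((-6 - 8 + 2*1) + 12) = 0*((-6 - 8 + 2) + 12) = 0*(-12 + 12) = 0*0 = 0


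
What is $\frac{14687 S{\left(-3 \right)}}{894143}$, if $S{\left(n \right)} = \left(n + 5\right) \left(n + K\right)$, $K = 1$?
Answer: $- \frac{58748}{894143} \approx -0.065703$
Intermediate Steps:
$S{\left(n \right)} = \left(1 + n\right) \left(5 + n\right)$ ($S{\left(n \right)} = \left(n + 5\right) \left(n + 1\right) = \left(5 + n\right) \left(1 + n\right) = \left(1 + n\right) \left(5 + n\right)$)
$\frac{14687 S{\left(-3 \right)}}{894143} = \frac{14687 \left(5 + \left(-3\right)^{2} + 6 \left(-3\right)\right)}{894143} = 14687 \left(5 + 9 - 18\right) \frac{1}{894143} = 14687 \left(-4\right) \frac{1}{894143} = \left(-58748\right) \frac{1}{894143} = - \frac{58748}{894143}$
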